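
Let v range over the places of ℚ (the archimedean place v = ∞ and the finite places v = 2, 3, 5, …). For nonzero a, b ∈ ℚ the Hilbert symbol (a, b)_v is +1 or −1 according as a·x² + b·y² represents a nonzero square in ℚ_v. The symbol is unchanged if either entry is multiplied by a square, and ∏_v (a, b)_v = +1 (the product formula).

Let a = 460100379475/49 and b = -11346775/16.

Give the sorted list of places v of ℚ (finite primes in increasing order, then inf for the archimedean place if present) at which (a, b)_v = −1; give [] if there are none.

[23, 43]

(a, b) ≡ (1257019, -31) mod (ℚ^×)²; places V = {2, 5, 7, 11, 23, 31, 41, 43, ∞}.
(a,b)_23: α=1, u≡5; β=0, v≡10 (mod 23); (5|23)=-1, (10|23)=-1; sign (−1)^0·-1^0·-1^1 = -1.
(a,b)_11: α=4, u≡3; β=4, v≡10 (mod 11); (3|11)=+1, (10|11)=-1; sign (−1)^0·+1^4·-1^4 = +1.
(a,b)_41: α=1, u≡31; β=0, v≡1 (mod 41); (31|41)=+1, (1|41)=+1; sign (−1)^0·+1^0·+1^1 = +1.
(a,b)_31: α=1, u≡28; β=1, v≡15 (mod 31); (28|31)=+1, (15|31)=-1; sign (−1)^1·+1^1·-1^1 = +1.
(a,b)_2: α=0, β=-4; u≡3, v≡1 (mod 8); ε(u)ε(v)=1·0, αω(v)=0·0, βω(u)=-4·1; sum ≡ 0  ⇒  +1.
(a,b)_7: α=-2, u≡2; β=0, v≡4 (mod 7); (2|7)=+1, (4|7)=+1; sign (−1)^0·+1^0·+1^-2 = +1.
(a,b)_5: α=2, u≡1; β=2, v≡4 (mod 5); (1|5)=+1, (4|5)=+1; sign (−1)^0·+1^2·+1^2 = +1.
(a,b)_43: α=1, u≡11; β=0, v≡39 (mod 43); (11|43)=+1, (39|43)=-1; sign (−1)^0·+1^0·-1^1 = -1.
(a,b)_∞: sgn(1257019)=+, sgn(-31)=−, so +1.
Ram(1257019, -31) = {23, 43}; no ℚ_23-point on the conic.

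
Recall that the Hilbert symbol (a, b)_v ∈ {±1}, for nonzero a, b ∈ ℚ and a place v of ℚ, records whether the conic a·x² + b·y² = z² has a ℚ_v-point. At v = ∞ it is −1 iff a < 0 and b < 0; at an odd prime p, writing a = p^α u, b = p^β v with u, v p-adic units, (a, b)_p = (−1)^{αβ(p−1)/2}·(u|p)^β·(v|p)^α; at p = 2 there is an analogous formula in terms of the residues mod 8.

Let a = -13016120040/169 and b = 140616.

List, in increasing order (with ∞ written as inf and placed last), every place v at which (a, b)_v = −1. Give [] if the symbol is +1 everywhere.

[2, 31]

Mod squares: a ≡ -36890, b ≡ 434. Check v ∈ {∞, 2, 3, 5, 7, 11, 13, 17, 31}.
v=3: a=3^6·(≡1), b=3^4·(≡2) mod 3; (1|3)=+1, (2|3)=-1; (−1)^{6·4·1}·(+1)^4·(-1)^6 = +1.
v=2: v_2(a)=3, v_2(b)=3; units ≡ 3, 1 (mod 8); ε·ε+αω+βω = 1·0+3·0+3·1 ≡ 1  ⇒  (a,b)_2 = -1.
v=5: a=5^1·(≡3), b=5^0·(≡1) mod 5; (3|5)=-1, (1|5)=+1; (−1)^{1·0·2}·(-1)^0·(+1)^1 = +1.
v=11: a=11^2·(≡1), b=11^0·(≡3) mod 11; (1|11)=+1, (3|11)=+1; (−1)^{2·0·5}·(+1)^0·(+1)^2 = +1.
v=7: a=7^1·(≡1), b=7^1·(≡5) mod 7; (1|7)=+1, (5|7)=-1; (−1)^{1·1·3}·(+1)^1·(-1)^1 = +1.
v=13: a=13^-2·(≡12), b=13^0·(≡8) mod 13; (12|13)=+1, (8|13)=-1; (−1)^{-2·0·6}·(+1)^0·(-1)^-2 = +1.
v=17: a=17^1·(≡11), b=17^0·(≡9) mod 17; (11|17)=-1, (9|17)=+1; (−1)^{1·0·8}·(-1)^0·(+1)^1 = +1.
v=∞: -36890 < 0 and 434 > 0  ⇒  (a,b)_∞ = +1.
v=31: a=31^1·(≡14), b=31^1·(≡10) mod 31; (14|31)=+1, (10|31)=+1; (−1)^{1·1·15}·(+1)^1·(+1)^1 = -1.
(-36890, 434 / ℚ) ramifies at {2, 31}: a division algebra.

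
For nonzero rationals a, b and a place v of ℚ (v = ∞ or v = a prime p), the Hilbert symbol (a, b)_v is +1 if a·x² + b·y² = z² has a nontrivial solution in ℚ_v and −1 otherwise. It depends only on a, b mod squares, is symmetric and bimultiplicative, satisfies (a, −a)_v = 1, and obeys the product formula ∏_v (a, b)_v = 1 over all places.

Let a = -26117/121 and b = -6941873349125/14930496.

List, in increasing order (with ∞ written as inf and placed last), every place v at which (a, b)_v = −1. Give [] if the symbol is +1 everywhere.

(a, b) ≡ (-533, -1676285) mod (ℚ^×)²; places V = {2, 3, 5, 7, 11, 13, 17, 23, 37, 41, ∞}.
(a,b)_13: α=1, u≡8; β=1, v≡8 (mod 13); (8|13)=-1, (8|13)=-1; sign (−1)^0·-1^1·-1^1 = +1.
(a,b)_23: α=0, u≡21; β=-2, v≡2 (mod 23); (21|23)=-1, (2|23)=+1; sign (−1)^0·-1^-2·+1^0 = +1.
(a,b)_37: α=0, u≡19; β=3, v≡23 (mod 37); (19|37)=-1, (23|37)=-1; sign (−1)^0·-1^3·-1^0 = -1.
(a,b)_7: α=2, u≡3; β=-2, v≡6 (mod 7); (3|7)=-1, (6|7)=-1; sign (−1)^0·-1^-2·-1^2 = +1.
(a,b)_41: α=1, u≡11; β=1, v≡23 (mod 41); (11|41)=-1, (23|41)=+1; sign (−1)^0·-1^1·+1^1 = -1.
(a,b)_3: α=0, u≡1; β=-2, v≡1 (mod 3); (1|3)=+1, (1|3)=+1; sign (−1)^0·+1^-2·+1^0 = +1.
(a,b)_17: α=0, u≡6; β=1, v≡12 (mod 17); (6|17)=-1, (12|17)=-1; sign (−1)^0·-1^1·-1^0 = -1.
(a,b)_11: α=-2, u≡8; β=2, v≡1 (mod 11); (8|11)=-1, (1|11)=+1; sign (−1)^0·-1^2·+1^-2 = +1.
(a,b)_5: α=0, u≡3; β=3, v≡2 (mod 5); (3|5)=-1, (2|5)=-1; sign (−1)^0·-1^3·-1^0 = -1.
(a,b)_2: α=0, β=-6; u≡3, v≡3 (mod 8); ε(u)ε(v)=1·1, αω(v)=0·1, βω(u)=-6·1; sum ≡ 1  ⇒  -1.
(a,b)_∞: sgn(-533)=−, sgn(-1676285)=−, so -1.
|Ram(-533, -1676285)| = 6, even; anisotropic at {2, 5, 17, 37, 41, ∞}.

[2, 5, 17, 37, 41, inf]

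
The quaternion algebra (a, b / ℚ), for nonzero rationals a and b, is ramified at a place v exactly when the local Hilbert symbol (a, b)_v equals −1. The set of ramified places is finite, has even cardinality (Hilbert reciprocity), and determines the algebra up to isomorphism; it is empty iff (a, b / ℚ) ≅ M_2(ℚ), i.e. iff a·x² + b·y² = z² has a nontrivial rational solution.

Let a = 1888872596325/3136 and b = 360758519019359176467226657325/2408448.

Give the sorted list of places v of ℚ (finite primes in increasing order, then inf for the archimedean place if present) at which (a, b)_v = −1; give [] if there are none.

[19, 41]

(a, b) ≡ (410533, 30039) mod (ℚ^×)²; places V = {2, 3, 5, 7, 11, 13, 17, 19, 31, 41, ∞}.
(a,b)_41: α=1, u≡33; β=2, v≡6 (mod 41); (33|41)=+1, (6|41)=-1; sign (−1)^0·+1^2·-1^1 = -1.
(a,b)_19: α=1, u≡16; β=3, v≡5 (mod 19); (16|19)=+1, (5|19)=+1; sign (−1)^1·+1^3·+1^1 = -1.
(a,b)_7: α=-2, u≡1; β=-2, v≡2 (mod 7); (1|7)=+1, (2|7)=+1; sign (−1)^0·+1^-2·+1^-2 = +1.
(a,b)_∞: sgn(410533)=+, sgn(30039)=+, so +1.
(a,b)_31: α=1, u≡6; β=3, v≡9 (mod 31); (6|31)=-1, (9|31)=+1; sign (−1)^1·-1^3·+1^1 = +1.
(a,b)_13: α=2, u≡6; β=6, v≡10 (mod 13); (6|13)=-1, (10|13)=+1; sign (−1)^0·-1^6·+1^2 = +1.
(a,b)_2: α=-6, β=-14; u≡5, v≡7 (mod 8); ε(u)ε(v)=0·1, αω(v)=-6·0, βω(u)=-14·1; sum ≡ 0  ⇒  +1.
(a,b)_3: α=2, u≡1; β=-1, v≡2 (mod 3); (1|3)=+1, (2|3)=-1; sign (−1)^0·+1^-1·-1^2 = +1.
(a,b)_11: α=2, u≡7; β=6, v≡3 (mod 11); (7|11)=-1, (3|11)=+1; sign (−1)^0·-1^6·+1^2 = +1.
(a,b)_17: α=1, u≡8; β=3, v≡4 (mod 17); (8|17)=+1, (4|17)=+1; sign (−1)^0·+1^3·+1^1 = +1.
(a,b)_5: α=2, u≡3; β=2, v≡1 (mod 5); (3|5)=-1, (1|5)=+1; sign (−1)^0·-1^2·+1^2 = +1.
Ram(410533, 30039) = {19, 41}; no ℚ_19-point on the conic.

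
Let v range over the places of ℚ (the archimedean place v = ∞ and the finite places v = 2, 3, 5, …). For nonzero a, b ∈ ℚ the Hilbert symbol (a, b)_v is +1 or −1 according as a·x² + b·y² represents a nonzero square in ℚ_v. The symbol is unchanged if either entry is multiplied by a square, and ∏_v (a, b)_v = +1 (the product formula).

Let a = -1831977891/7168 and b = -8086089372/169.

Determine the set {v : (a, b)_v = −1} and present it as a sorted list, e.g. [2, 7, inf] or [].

[7, 29, 31, 47, 53, inf]

Mod squares: a ≡ -438557, b ≡ -6994887. Check v ∈ {∞, 2, 3, 7, 13, 17, 19, 29, 31, 37, 41, 43, 47, 53}.
v=13: a=13^0·(≡2), b=13^-2·(≡3) mod 13; (2|13)=-1, (3|13)=+1; (−1)^{0·-2·6}·(-1)^-2·(+1)^0 = +1.
v=29: a=29^0·(≡15), b=29^1·(≡21) mod 29; (15|29)=-1, (21|29)=-1; (−1)^{0·1·14}·(-1)^1·(-1)^0 = -1.
v=47: a=47^1·(≡44), b=47^0·(≡29) mod 47; (44|47)=-1, (29|47)=-1; (−1)^{1·0·23}·(-1)^0·(-1)^1 = -1.
v=53: a=53^0·(≡18), b=53^1·(≡9) mod 53; (18|53)=-1, (9|53)=+1; (−1)^{0·1·26}·(-1)^1·(+1)^0 = -1.
v=43: a=43^1·(≡36), b=43^0·(≡15) mod 43; (36|43)=+1, (15|43)=+1; (−1)^{1·0·21}·(+1)^0·(+1)^1 = +1.
v=17: a=17^0·(≡1), b=17^2·(≡13) mod 17; (1|17)=+1, (13|17)=+1; (−1)^{0·2·8}·(+1)^2·(+1)^0 = +1.
v=37: a=37^0·(≡11), b=37^1·(≡24) mod 37; (11|37)=+1, (24|37)=-1; (−1)^{0·1·18}·(+1)^1·(-1)^0 = +1.
v=31: a=31^1·(≡2), b=31^0·(≡3) mod 31; (2|31)=+1, (3|31)=-1; (−1)^{1·0·15}·(+1)^0·(-1)^1 = -1.
v=19: a=19^2·(≡11), b=19^0·(≡11) mod 19; (11|19)=+1, (11|19)=+1; (−1)^{2·0·9}·(+1)^0·(+1)^2 = +1.
v=7: a=7^-1·(≡6), b=7^0·(≡3) mod 7; (6|7)=-1, (3|7)=-1; (−1)^{-1·0·3}·(-1)^0·(-1)^-1 = -1.
v=∞: -438557 < 0 and -6994887 < 0  ⇒  (a,b)_∞ = -1.
v=41: a=41^0·(≡21), b=41^1·(≡15) mod 41; (21|41)=+1, (15|41)=-1; (−1)^{0·1·20}·(+1)^1·(-1)^0 = +1.
v=3: a=3^4·(≡1), b=3^1·(≡1) mod 3; (1|3)=+1, (1|3)=+1; (−1)^{4·1·1}·(+1)^1·(+1)^4 = +1.
v=2: v_2(a)=-10, v_2(b)=2; units ≡ 3, 1 (mod 8); ε·ε+αω+βω = 1·0+-10·0+2·1 ≡ 0  ⇒  (a,b)_2 = +1.
|Ram(-438557, -6994887)| = 6, even; anisotropic at {7, 29, 31, 47, 53, ∞}.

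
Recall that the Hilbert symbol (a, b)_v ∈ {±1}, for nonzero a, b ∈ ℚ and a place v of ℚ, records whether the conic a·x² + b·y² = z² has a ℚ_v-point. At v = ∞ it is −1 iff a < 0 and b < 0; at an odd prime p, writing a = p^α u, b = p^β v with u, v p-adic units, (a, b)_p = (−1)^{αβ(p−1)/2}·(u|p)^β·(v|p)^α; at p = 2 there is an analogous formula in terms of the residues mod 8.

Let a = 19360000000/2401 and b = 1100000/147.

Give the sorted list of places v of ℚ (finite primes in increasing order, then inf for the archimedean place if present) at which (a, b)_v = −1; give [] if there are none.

[5, 11]

(a, b) ≡ (10, 330) mod (ℚ^×)²; places V = {2, 3, 5, 7, 11, ∞}.
(a,b)_5: α=7, u≡3; β=5, v≡1 (mod 5); (3|5)=-1, (1|5)=+1; sign (−1)^0·-1^5·+1^7 = -1.
(a,b)_7: α=-4, u≡5; β=-2, v≡2 (mod 7); (5|7)=-1, (2|7)=+1; sign (−1)^0·-1^-2·+1^-4 = +1.
(a,b)_∞: sgn(10)=+, sgn(330)=+, so +1.
(a,b)_3: α=0, u≡1; β=-1, v≡2 (mod 3); (1|3)=+1, (2|3)=-1; sign (−1)^0·+1^-1·-1^0 = +1.
(a,b)_11: α=2, u≡2; β=1, v≡8 (mod 11); (2|11)=-1, (8|11)=-1; sign (−1)^0·-1^1·-1^2 = -1.
(a,b)_2: α=11, β=5; u≡5, v≡5 (mod 8); ε(u)ε(v)=0·0, αω(v)=11·1, βω(u)=5·1; sum ≡ 0  ⇒  +1.
(10, 330 / ℚ) ramifies at {5, 11}: a division algebra.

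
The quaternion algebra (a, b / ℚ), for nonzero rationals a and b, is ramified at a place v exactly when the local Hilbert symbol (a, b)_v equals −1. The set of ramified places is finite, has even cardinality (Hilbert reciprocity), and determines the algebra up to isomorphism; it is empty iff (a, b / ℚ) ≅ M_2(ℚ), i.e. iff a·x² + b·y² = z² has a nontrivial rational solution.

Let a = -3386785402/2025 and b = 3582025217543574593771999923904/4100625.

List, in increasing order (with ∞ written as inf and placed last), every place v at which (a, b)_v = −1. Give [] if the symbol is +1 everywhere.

[11, 29]

(a, b) ≡ (-231322, 36895859) mod (ℚ^×)²; places V = {2, 3, 5, 7, 11, 13, 23, 29, 31, 41, ∞}.
(a,b)_23: α=0, u≡18; β=2, v≡1 (mod 23); (18|23)=+1, (1|23)=+1; sign (−1)^0·+1^2·+1^0 = +1.
(a,b)_3: α=-4, u≡2; β=-8, v≡2 (mod 3); (2|3)=-1, (2|3)=-1; sign (−1)^0·-1^-8·-1^-4 = +1.
(a,b)_∞: sgn(-231322)=−, sgn(36895859)=+, so +1.
(a,b)_7: α=1, u≡2; β=3, v≡6 (mod 7); (2|7)=+1, (6|7)=-1; sign (−1)^1·+1^3·-1^1 = +1.
(a,b)_5: α=-2, u≡3; β=-4, v≡4 (mod 5); (3|5)=-1, (4|5)=+1; sign (−1)^0·-1^-4·+1^-2 = +1.
(a,b)_2: α=1, β=6; u≡3, v≡3 (mod 8); ε(u)ε(v)=1·1, αω(v)=1·1, βω(u)=6·1; sum ≡ 0  ⇒  +1.
(a,b)_13: α=1, u≡10; β=3, v≡3 (mod 13); (10|13)=+1, (3|13)=+1; sign (−1)^0·+1^3·+1^1 = +1.
(a,b)_31: α=1, u≡5; β=3, v≡26 (mod 31); (5|31)=+1, (26|31)=-1; sign (−1)^1·+1^3·-1^1 = +1.
(a,b)_11: α=4, u≡8; β=9, v≡5 (mod 11); (8|11)=-1, (5|11)=+1; sign (−1)^0·-1^9·+1^4 = -1.
(a,b)_41: α=1, u≡4; β=3, v≡31 (mod 41); (4|41)=+1, (31|41)=+1; sign (−1)^0·+1^3·+1^1 = +1.
(a,b)_29: α=0, u≡3; β=1, v≡3 (mod 29); (3|29)=-1, (3|29)=-1; sign (−1)^0·-1^1·-1^0 = -1.
Ram(-231322, 36895859) = {11, 29}; no ℚ_11-point on the conic.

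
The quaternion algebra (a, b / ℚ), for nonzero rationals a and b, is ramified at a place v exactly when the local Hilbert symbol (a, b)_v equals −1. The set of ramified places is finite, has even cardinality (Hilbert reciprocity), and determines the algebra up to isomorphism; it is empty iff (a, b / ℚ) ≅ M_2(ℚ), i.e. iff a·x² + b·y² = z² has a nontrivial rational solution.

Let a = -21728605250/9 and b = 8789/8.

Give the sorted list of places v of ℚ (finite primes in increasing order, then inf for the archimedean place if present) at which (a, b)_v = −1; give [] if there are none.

Mod squares: a ≡ -7183010, b ≡ 17578. Check v ∈ {∞, 2, 3, 5, 11, 17, 29, 31, 47}.
v=5: a=5^3·(≡2), b=5^0·(≡3) mod 5; (2|5)=-1, (3|5)=-1; (−1)^{3·0·2}·(-1)^0·(-1)^3 = -1.
v=∞: -7183010 < 0 and 17578 > 0  ⇒  (a,b)_∞ = +1.
v=47: a=47^1·(≡16), b=47^1·(≡41) mod 47; (16|47)=+1, (41|47)=-1; (−1)^{1·1·23}·(+1)^1·(-1)^1 = +1.
v=2: v_2(a)=1, v_2(b)=-3; units ≡ 7, 5 (mod 8); ε·ε+αω+βω = 1·0+1·1+-3·0 ≡ 1  ⇒  (a,b)_2 = -1.
v=29: a=29^1·(≡28), b=29^0·(≡22) mod 29; (28|29)=+1, (22|29)=+1; (−1)^{1·0·14}·(+1)^0·(+1)^1 = +1.
v=11: a=11^2·(≡4), b=11^1·(≡5) mod 11; (4|11)=+1, (5|11)=+1; (−1)^{2·1·5}·(+1)^1·(+1)^2 = +1.
v=17: a=17^1·(≡7), b=17^1·(≡3) mod 17; (7|17)=-1, (3|17)=-1; (−1)^{1·1·8}·(-1)^1·(-1)^1 = +1.
v=3: a=3^-2·(≡1), b=3^0·(≡1) mod 3; (1|3)=+1, (1|3)=+1; (−1)^{-2·0·1}·(+1)^0·(+1)^-2 = +1.
v=31: a=31^1·(≡30), b=31^0·(≡2) mod 31; (30|31)=-1, (2|31)=+1; (−1)^{1·0·15}·(-1)^0·(+1)^1 = +1.
(-7183010, 17578 / ℚ) ramifies at {2, 5}: a division algebra.

[2, 5]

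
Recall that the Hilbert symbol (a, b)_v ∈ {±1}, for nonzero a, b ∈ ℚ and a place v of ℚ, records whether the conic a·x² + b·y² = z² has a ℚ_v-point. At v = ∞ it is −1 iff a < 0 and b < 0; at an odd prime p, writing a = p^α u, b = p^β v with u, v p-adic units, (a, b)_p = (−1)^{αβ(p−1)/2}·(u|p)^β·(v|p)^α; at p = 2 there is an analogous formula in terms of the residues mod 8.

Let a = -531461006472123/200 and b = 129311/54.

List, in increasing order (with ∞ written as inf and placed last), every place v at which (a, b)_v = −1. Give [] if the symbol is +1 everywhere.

Mod squares: a ≡ -38454, b ≡ 15834. Check v ∈ {∞, 2, 3, 5, 7, 13, 17, 29}.
v=13: a=13^3·(≡8), b=13^1·(≡1) mod 13; (8|13)=-1, (1|13)=+1; (−1)^{3·1·6}·(-1)^1·(+1)^3 = -1.
v=17: a=17^1·(≡16), b=17^0·(≡3) mod 17; (16|17)=+1, (3|17)=-1; (−1)^{1·0·8}·(+1)^0·(-1)^1 = -1.
v=29: a=29^3·(≡8), b=29^1·(≡9) mod 29; (8|29)=-1, (9|29)=+1; (−1)^{3·1·14}·(-1)^1·(+1)^3 = -1.
v=2: v_2(a)=-3, v_2(b)=-1; units ≡ 5, 5 (mod 8); ε·ε+αω+βω = 0·0+-3·1+-1·1 ≡ 0  ⇒  (a,b)_2 = +1.
v=7: a=7^4·(≡2), b=7^3·(≡4) mod 7; (2|7)=+1, (4|7)=+1; (−1)^{4·3·3}·(+1)^3·(+1)^4 = +1.
v=∞: -38454 < 0 and 15834 > 0  ⇒  (a,b)_∞ = +1.
v=3: a=3^5·(≡1), b=3^-3·(≡1) mod 3; (1|3)=+1, (1|3)=+1; (−1)^{5·-3·1}·(+1)^-3·(+1)^5 = -1.
v=5: a=5^-2·(≡4), b=5^0·(≡4) mod 5; (4|5)=+1, (4|5)=+1; (−1)^{-2·0·2}·(+1)^0·(+1)^-2 = +1.
(-38454, 15834 / ℚ) ramifies at {3, 13, 17, 29}: a division algebra.

[3, 13, 17, 29]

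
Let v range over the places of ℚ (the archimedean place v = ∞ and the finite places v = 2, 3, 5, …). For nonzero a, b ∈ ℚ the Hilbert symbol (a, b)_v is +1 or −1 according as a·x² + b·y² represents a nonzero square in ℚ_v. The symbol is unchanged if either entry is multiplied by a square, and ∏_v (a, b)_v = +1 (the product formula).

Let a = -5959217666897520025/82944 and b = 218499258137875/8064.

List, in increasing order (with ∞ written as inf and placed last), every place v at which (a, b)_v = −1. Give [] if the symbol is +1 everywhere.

[13, 23]

Mod squares: a ≡ -3289, b ≡ 10010. Check v ∈ {∞, 2, 3, 5, 7, 11, 13, 19, 23}.
v=5: a=5^2·(≡1), b=5^3·(≡2) mod 5; (1|5)=+1, (2|5)=-1; (−1)^{2·3·2}·(+1)^3·(-1)^2 = +1.
v=13: a=13^1·(≡11), b=13^1·(≡1) mod 13; (11|13)=-1, (1|13)=+1; (−1)^{1·1·6}·(-1)^1·(+1)^1 = -1.
v=3: a=3^-4·(≡2), b=3^-2·(≡2) mod 3; (2|3)=-1, (2|3)=-1; (−1)^{-4·-2·1}·(-1)^-2·(-1)^-4 = +1.
v=11: a=11^5·(≡4), b=11^3·(≡6) mod 11; (4|11)=+1, (6|11)=-1; (−1)^{5·3·5}·(+1)^3·(-1)^5 = +1.
v=23: a=23^5·(≡18), b=23^4·(≡11) mod 23; (18|23)=+1, (11|23)=-1; (−1)^{5·4·11}·(+1)^4·(-1)^5 = -1.
v=∞: -3289 < 0 and 10010 > 0  ⇒  (a,b)_∞ = +1.
v=2: v_2(a)=-10, v_2(b)=-7; units ≡ 7, 5 (mod 8); ε·ε+αω+βω = 1·0+-10·1+-7·0 ≡ 0  ⇒  (a,b)_2 = +1.
v=19: a=19^2·(≡11), b=19^2·(≡16) mod 19; (11|19)=+1, (16|19)=+1; (−1)^{2·2·9}·(+1)^2·(+1)^2 = +1.
v=7: a=7^2·(≡2), b=7^-1·(≡2) mod 7; (2|7)=+1, (2|7)=+1; (−1)^{2·-1·3}·(+1)^-1·(+1)^2 = +1.
Ram(-3289, 10010) = {13, 23}; no ℚ_13-point on the conic.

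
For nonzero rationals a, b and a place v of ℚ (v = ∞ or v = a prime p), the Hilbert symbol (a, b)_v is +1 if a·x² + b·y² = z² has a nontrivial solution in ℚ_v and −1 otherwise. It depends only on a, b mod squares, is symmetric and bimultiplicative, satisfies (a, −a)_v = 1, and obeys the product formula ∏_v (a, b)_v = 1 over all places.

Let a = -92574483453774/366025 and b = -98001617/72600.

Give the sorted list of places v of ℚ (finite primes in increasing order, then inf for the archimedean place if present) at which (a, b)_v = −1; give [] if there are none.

(a, b) ≡ (-14, -102) mod (ℚ^×)²; places V = {2, 3, 5, 7, 11, 17, ∞}.
(a,b)_7: α=11, u≡6; β=8, v≡6 (mod 7); (6|7)=-1, (6|7)=-1; sign (−1)^0·-1^8·-1^11 = -1.
(a,b)_11: α=-4, u≡10; β=-2, v≡2 (mod 11); (10|11)=-1, (2|11)=-1; sign (−1)^0·-1^-2·-1^-4 = +1.
(a,b)_17: α=2, u≡12; β=1, v≡12 (mod 17); (12|17)=-1, (12|17)=-1; sign (−1)^0·-1^1·-1^2 = -1.
(a,b)_5: α=-2, u≡1; β=-2, v≡2 (mod 5); (1|5)=+1, (2|5)=-1; sign (−1)^0·+1^-2·-1^-2 = +1.
(a,b)_∞: sgn(-14)=−, sgn(-102)=−, so -1.
(a,b)_3: α=4, u≡1; β=-1, v≡2 (mod 3); (1|3)=+1, (2|3)=-1; sign (−1)^0·+1^-1·-1^4 = +1.
(a,b)_2: α=1, β=-3; u≡1, v≡5 (mod 8); ε(u)ε(v)=0·0, αω(v)=1·1, βω(u)=-3·0; sum ≡ 1  ⇒  -1.
(-14, -102 / ℚ) ramifies at {2, 7, 17, ∞}: a division algebra.

[2, 7, 17, inf]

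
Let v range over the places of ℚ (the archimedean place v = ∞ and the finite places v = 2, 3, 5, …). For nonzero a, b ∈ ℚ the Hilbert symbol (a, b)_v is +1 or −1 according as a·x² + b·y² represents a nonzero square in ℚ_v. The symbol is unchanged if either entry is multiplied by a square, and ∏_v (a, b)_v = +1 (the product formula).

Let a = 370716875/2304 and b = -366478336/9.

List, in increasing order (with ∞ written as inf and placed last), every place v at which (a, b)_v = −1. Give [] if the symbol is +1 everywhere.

[2, 17, 23, 29, 41, 43]

(a, b) ≡ (593147, -357889) mod (ℚ^×)²; places V = {2, 3, 5, 7, 17, 23, 29, 37, 41, 43, ∞}.
(a,b)_7: α=0, u≡4; β=1, v≡1 (mod 7); (4|7)=+1, (1|7)=+1; sign (−1)^0·+1^1·+1^0 = +1.
(a,b)_2: α=-8, β=10; u≡3, v≡7 (mod 8); ε(u)ε(v)=1·1, αω(v)=-8·0, βω(u)=10·1; sum ≡ 1  ⇒  -1.
(a,b)_29: α=0, u≡19; β=1, v≡13 (mod 29); (19|29)=-1, (13|29)=+1; sign (−1)^0·-1^1·+1^0 = -1.
(a,b)_23: α=1, u≡6; β=0, v≡11 (mod 23); (6|23)=+1, (11|23)=-1; sign (−1)^0·+1^0·-1^1 = -1.
(a,b)_17: α=1, u≡12; β=0, v≡11 (mod 17); (12|17)=-1, (11|17)=-1; sign (−1)^0·-1^0·-1^1 = -1.
(a,b)_3: α=-2, u≡2; β=-2, v≡2 (mod 3); (2|3)=-1, (2|3)=-1; sign (−1)^0·-1^-2·-1^-2 = +1.
(a,b)_5: α=4, u≡3; β=0, v≡1 (mod 5); (3|5)=-1, (1|5)=+1; sign (−1)^0·-1^0·+1^4 = +1.
(a,b)_∞: sgn(593147)=+, sgn(-357889)=−, so +1.
(a,b)_37: α=1, u≡33; β=0, v≡21 (mod 37); (33|37)=+1, (21|37)=+1; sign (−1)^0·+1^0·+1^1 = +1.
(a,b)_43: α=0, u≡39; β=1, v≡7 (mod 43); (39|43)=-1, (7|43)=-1; sign (−1)^0·-1^1·-1^0 = -1.
(a,b)_41: α=1, u≡13; β=1, v≡36 (mod 41); (13|41)=-1, (36|41)=+1; sign (−1)^0·-1^1·+1^1 = -1.
(593147, -357889 / ℚ) ramifies at {2, 17, 23, 29, 41, 43}: a division algebra.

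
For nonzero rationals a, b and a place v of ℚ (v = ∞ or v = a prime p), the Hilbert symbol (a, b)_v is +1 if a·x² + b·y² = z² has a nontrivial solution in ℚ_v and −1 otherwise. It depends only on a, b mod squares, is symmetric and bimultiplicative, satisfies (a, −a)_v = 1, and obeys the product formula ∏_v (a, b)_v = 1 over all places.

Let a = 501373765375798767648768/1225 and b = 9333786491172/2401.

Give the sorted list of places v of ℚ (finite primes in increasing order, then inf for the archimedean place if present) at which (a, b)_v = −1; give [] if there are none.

[23, 31]

(a, b) ≡ (1518, 7657) mod (ℚ^×)²; places V = {2, 3, 5, 7, 11, 13, 19, 23, 31, 37, ∞}.
(a,b)_∞: sgn(1518)=+, sgn(7657)=+, so +1.
(a,b)_37: α=2, u≡4; β=0, v≡24 (mod 37); (4|37)=+1, (24|37)=-1; sign (−1)^0·+1^0·-1^2 = +1.
(a,b)_5: α=-2, u≡2; β=0, v≡2 (mod 5); (2|5)=-1, (2|5)=-1; sign (−1)^0·-1^0·-1^-2 = +1.
(a,b)_11: α=1, u≡8; β=2, v≡1 (mod 11); (8|11)=-1, (1|11)=+1; sign (−1)^0·-1^2·+1^1 = +1.
(a,b)_3: α=5, u≡2; β=2, v≡1 (mod 3); (2|3)=-1, (1|3)=+1; sign (−1)^0·-1^2·+1^5 = +1.
(a,b)_7: α=-2, u≡3; β=-4, v≡3 (mod 7); (3|7)=-1, (3|7)=-1; sign (−1)^0·-1^-4·-1^-2 = +1.
(a,b)_2: α=17, β=2; u≡7, v≡1 (mod 8); ε(u)ε(v)=1·0, αω(v)=17·0, βω(u)=2·0; sum ≡ 0  ⇒  +1.
(a,b)_13: α=2, u≡4; β=1, v≡10 (mod 13); (4|13)=+1, (10|13)=+1; sign (−1)^0·+1^1·+1^2 = +1.
(a,b)_31: α=2, u≡17; β=1, v≡22 (mod 31); (17|31)=-1, (22|31)=-1; sign (−1)^0·-1^1·-1^2 = -1.
(a,b)_23: α=5, u≡22; β=4, v≡21 (mod 23); (22|23)=-1, (21|23)=-1; sign (−1)^0·-1^4·-1^5 = -1.
(a,b)_19: α=0, u≡17; β=1, v≡4 (mod 19); (17|19)=+1, (4|19)=+1; sign (−1)^0·+1^1·+1^0 = +1.
|Ram(1518, 7657)| = 2, even; anisotropic at {23, 31}.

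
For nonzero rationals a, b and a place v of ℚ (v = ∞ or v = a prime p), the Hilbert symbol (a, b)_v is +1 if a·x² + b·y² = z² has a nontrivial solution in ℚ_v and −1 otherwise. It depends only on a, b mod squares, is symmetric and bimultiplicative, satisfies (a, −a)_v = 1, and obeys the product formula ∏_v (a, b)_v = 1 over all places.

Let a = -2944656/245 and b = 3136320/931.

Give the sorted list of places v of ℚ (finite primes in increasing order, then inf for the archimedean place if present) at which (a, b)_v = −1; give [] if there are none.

[2, 19]

Mod squares: a ≡ -5, b ≡ 95. Check v ∈ {∞, 2, 3, 5, 7, 11, 13, 19}.
v=7: a=7^-2·(≡4), b=7^-2·(≡1) mod 7; (4|7)=+1, (1|7)=+1; (−1)^{-2·-2·3}·(+1)^-2·(+1)^-2 = +1.
v=5: a=5^-1·(≡1), b=5^1·(≡4) mod 5; (1|5)=+1, (4|5)=+1; (−1)^{-1·1·2}·(+1)^1·(+1)^-1 = +1.
v=19: a=19^0·(≡18), b=19^-1·(≡6) mod 19; (18|19)=-1, (6|19)=+1; (−1)^{0·-1·9}·(-1)^-1·(+1)^0 = -1.
v=13: a=13^2·(≡2), b=13^0·(≡12) mod 13; (2|13)=-1, (12|13)=+1; (−1)^{2·0·6}·(-1)^0·(+1)^2 = +1.
v=∞: -5 < 0 and 95 > 0  ⇒  (a,b)_∞ = +1.
v=2: v_2(a)=4, v_2(b)=6; units ≡ 3, 7 (mod 8); ε·ε+αω+βω = 1·1+4·0+6·1 ≡ 1  ⇒  (a,b)_2 = -1.
v=11: a=11^2·(≡6), b=11^2·(≡10) mod 11; (6|11)=-1, (10|11)=-1; (−1)^{2·2·5}·(-1)^2·(-1)^2 = +1.
v=3: a=3^2·(≡1), b=3^4·(≡2) mod 3; (1|3)=+1, (2|3)=-1; (−1)^{2·4·1}·(+1)^4·(-1)^2 = +1.
Ram(-5, 95) = {2, 19}; no ℚ_2-point on the conic.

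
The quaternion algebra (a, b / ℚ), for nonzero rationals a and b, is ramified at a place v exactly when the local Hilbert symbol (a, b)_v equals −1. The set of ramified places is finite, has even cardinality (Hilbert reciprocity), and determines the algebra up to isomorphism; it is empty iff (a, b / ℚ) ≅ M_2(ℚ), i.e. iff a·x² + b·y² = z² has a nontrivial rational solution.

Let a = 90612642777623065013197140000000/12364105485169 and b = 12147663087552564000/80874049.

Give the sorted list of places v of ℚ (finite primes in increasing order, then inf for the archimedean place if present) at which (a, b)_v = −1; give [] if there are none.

[2, 3, 11, 19]

Mod squares: a ≡ 165, b ≡ 7410. Check v ∈ {∞, 2, 3, 5, 11, 13, 17, 19, 23}.
v=5: a=5^7·(≡3), b=5^3·(≡3) mod 5; (3|5)=-1, (3|5)=-1; (−1)^{7·3·2}·(-1)^3·(-1)^7 = +1.
v=∞: 165 > 0 and 7410 > 0  ⇒  (a,b)_∞ = +1.
v=17: a=17^-4·(≡14), b=17^-2·(≡8) mod 17; (14|17)=-1, (8|17)=+1; (−1)^{-4·-2·8}·(-1)^-2·(+1)^-4 = +1.
v=3: a=3^7·(≡1), b=3^5·(≡1) mod 3; (1|3)=+1, (1|3)=+1; (−1)^{7·5·1}·(+1)^5·(+1)^7 = -1.
v=23: a=23^-6·(≡18), b=23^-4·(≡12) mod 23; (18|23)=+1, (12|23)=+1; (−1)^{-6·-4·11}·(+1)^-4·(+1)^-6 = +1.
v=13: a=13^8·(≡3), b=13^5·(≡11) mod 13; (3|13)=+1, (11|13)=-1; (−1)^{8·5·6}·(+1)^5·(-1)^8 = +1.
v=2: v_2(a)=8, v_2(b)=5; units ≡ 5, 1 (mod 8); ε·ε+αω+βω = 0·0+8·0+5·1 ≡ 1  ⇒  (a,b)_2 = -1.
v=11: a=11^7·(≡9), b=11^6·(≡7) mod 11; (9|11)=+1, (7|11)=-1; (−1)^{7·6·5}·(+1)^6·(-1)^7 = -1.
v=19: a=19^4·(≡3), b=19^1·(≡14) mod 19; (3|19)=-1, (14|19)=-1; (−1)^{4·1·9}·(-1)^1·(-1)^4 = -1.
Ram(165, 7410) = {2, 3, 11, 19}; no ℚ_2-point on the conic.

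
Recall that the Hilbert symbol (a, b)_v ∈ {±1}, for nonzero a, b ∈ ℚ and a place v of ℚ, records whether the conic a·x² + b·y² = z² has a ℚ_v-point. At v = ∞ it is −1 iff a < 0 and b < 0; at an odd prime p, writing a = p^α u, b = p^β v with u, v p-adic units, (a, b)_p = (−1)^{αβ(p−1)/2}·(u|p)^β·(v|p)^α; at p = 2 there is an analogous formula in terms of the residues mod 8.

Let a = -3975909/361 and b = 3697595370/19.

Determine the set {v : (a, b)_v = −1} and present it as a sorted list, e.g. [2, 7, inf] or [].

[3, 17, 19, 31]

(a, b) ≡ (-81141, 159306830) mod (ℚ^×)²; places V = {2, 3, 5, 7, 17, 19, 31, 37, 43, ∞}.
(a,b)_3: α=1, u≡1; β=2, v≡2 (mod 3); (1|3)=+1, (2|3)=-1; sign (−1)^0·+1^2·-1^1 = -1.
(a,b)_31: α=0, u≡6; β=1, v≡21 (mod 31); (6|31)=-1, (21|31)=-1; sign (−1)^0·-1^1·-1^0 = -1.
(a,b)_2: α=0, β=1; u≡3, v≡7 (mod 8); ε(u)ε(v)=1·1, αω(v)=0·0, βω(u)=1·1; sum ≡ 0  ⇒  +1.
(a,b)_17: α=1, u≡15; β=1, v≡14 (mod 17); (15|17)=+1, (14|17)=-1; sign (−1)^0·+1^1·-1^1 = -1.
(a,b)_∞: sgn(-81141)=−, sgn(159306830)=+, so +1.
(a,b)_43: α=1, u≡22; β=1, v≡23 (mod 43); (22|43)=-1, (23|43)=+1; sign (−1)^1·-1^1·+1^1 = +1.
(a,b)_5: α=0, u≡1; β=1, v≡1 (mod 5); (1|5)=+1, (1|5)=+1; sign (−1)^0·+1^1·+1^0 = +1.
(a,b)_7: α=2, u≡6; β=2, v≡2 (mod 7); (6|7)=-1, (2|7)=+1; sign (−1)^0·-1^2·+1^2 = +1.
(a,b)_19: α=-2, u≡12; β=-1, v≡12 (mod 19); (12|19)=-1, (12|19)=-1; sign (−1)^0·-1^-1·-1^-2 = -1.
(a,b)_37: α=1, u≡1; β=1, v≡16 (mod 37); (1|37)=+1, (16|37)=+1; sign (−1)^0·+1^1·+1^1 = +1.
Ram(-81141, 159306830) = {3, 17, 19, 31}; no ℚ_3-point on the conic.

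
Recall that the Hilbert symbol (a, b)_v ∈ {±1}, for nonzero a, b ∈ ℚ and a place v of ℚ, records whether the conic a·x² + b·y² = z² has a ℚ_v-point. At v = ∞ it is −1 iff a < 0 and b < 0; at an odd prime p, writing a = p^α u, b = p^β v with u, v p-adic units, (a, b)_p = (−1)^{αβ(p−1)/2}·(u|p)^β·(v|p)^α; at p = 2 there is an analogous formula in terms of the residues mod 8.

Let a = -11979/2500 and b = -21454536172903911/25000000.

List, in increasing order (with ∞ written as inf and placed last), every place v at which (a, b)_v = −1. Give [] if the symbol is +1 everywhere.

(a, b) ≡ (-11, -6919) mod (ℚ^×)²; places V = {2, 3, 5, 7, 11, 17, 37, ∞}.
(a,b)_2: α=-2, β=-6; u≡5, v≡1 (mod 8); ε(u)ε(v)=0·0, αω(v)=-2·0, βω(u)=-6·1; sum ≡ 0  ⇒  +1.
(a,b)_3: α=2, u≡1; β=6, v≡2 (mod 3); (1|3)=+1, (2|3)=-1; sign (−1)^0·+1^6·-1^2 = +1.
(a,b)_11: α=3, u≡8; β=7, v≡5 (mod 11); (8|11)=-1, (5|11)=+1; sign (−1)^1·-1^7·+1^3 = +1.
(a,b)_∞: sgn(-11)=−, sgn(-6919)=−, so -1.
(a,b)_5: α=-4, u≡4; β=-8, v≡1 (mod 5); (4|5)=+1, (1|5)=+1; sign (−1)^0·+1^-8·+1^-4 = +1.
(a,b)_7: α=0, u≡5; β=4, v≡1 (mod 7); (5|7)=-1, (1|7)=+1; sign (−1)^0·-1^4·+1^0 = +1.
(a,b)_17: α=0, u≡6; β=1, v≡1 (mod 17); (6|17)=-1, (1|17)=+1; sign (−1)^0·-1^1·+1^0 = -1.
(a,b)_37: α=0, u≡11; β=1, v≡32 (mod 37); (11|37)=+1, (32|37)=-1; sign (−1)^0·+1^1·-1^0 = +1.
|Ram(-11, -6919)| = 2, even; anisotropic at {17, ∞}.

[17, inf]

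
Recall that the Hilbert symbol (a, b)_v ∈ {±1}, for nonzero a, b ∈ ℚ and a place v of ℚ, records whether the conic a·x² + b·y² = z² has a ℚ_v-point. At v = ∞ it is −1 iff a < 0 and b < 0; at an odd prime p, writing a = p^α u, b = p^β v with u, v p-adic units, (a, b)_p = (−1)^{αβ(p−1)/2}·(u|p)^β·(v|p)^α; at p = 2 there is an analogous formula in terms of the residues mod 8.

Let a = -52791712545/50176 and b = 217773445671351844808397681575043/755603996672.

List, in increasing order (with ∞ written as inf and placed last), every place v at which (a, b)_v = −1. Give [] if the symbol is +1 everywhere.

[2, 3, 11, 13]

Mod squares: a ≡ -2145, b ≡ 6. Check v ∈ {∞, 2, 3, 5, 7, 11, 13, 19, 41}.
v=41: a=41^2·(≡27), b=41^4·(≡27) mod 41; (27|41)=-1, (27|41)=-1; (−1)^{2·4·20}·(-1)^4·(-1)^2 = +1.
v=19: a=19^0·(≡10), b=19^2·(≡16) mod 19; (10|19)=-1, (16|19)=+1; (−1)^{0·2·9}·(-1)^2·(+1)^0 = +1.
v=2: v_2(a)=-10, v_2(b)=-17; units ≡ 7, 3 (mod 8); ε·ε+αω+βω = 1·1+-10·1+-17·0 ≡ 1  ⇒  (a,b)_2 = -1.
v=3: a=3^1·(≡2), b=3^9·(≡2) mod 3; (2|3)=-1, (2|3)=-1; (−1)^{1·9·1}·(-1)^9·(-1)^1 = -1.
v=11: a=11^5·(≡1), b=11^14·(≡2) mod 11; (1|11)=+1, (2|11)=-1; (−1)^{5·14·5}·(+1)^14·(-1)^5 = -1.
v=5: a=5^1·(≡1), b=5^0·(≡4) mod 5; (1|5)=+1, (4|5)=+1; (−1)^{1·0·2}·(+1)^0·(+1)^1 = +1.
v=7: a=7^-2·(≡1), b=7^-8·(≡5) mod 7; (1|7)=+1, (5|7)=-1; (−1)^{-2·-8·3}·(+1)^-8·(-1)^-2 = +1.
v=∞: -2145 < 0 and 6 > 0  ⇒  (a,b)_∞ = +1.
v=13: a=13^1·(≡1), b=13^4·(≡11) mod 13; (1|13)=+1, (11|13)=-1; (−1)^{1·4·6}·(+1)^4·(-1)^1 = -1.
Ram(-2145, 6) = {2, 3, 11, 13}; no ℚ_2-point on the conic.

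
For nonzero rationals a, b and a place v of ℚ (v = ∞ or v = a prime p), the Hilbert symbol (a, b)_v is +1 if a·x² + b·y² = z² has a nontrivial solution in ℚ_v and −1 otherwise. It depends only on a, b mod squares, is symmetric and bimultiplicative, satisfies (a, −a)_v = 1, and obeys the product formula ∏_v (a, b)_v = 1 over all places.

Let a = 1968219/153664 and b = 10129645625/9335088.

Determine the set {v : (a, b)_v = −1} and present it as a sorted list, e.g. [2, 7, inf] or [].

(a, b) ≡ (11, 22011) mod (ℚ^×)²; places V = {2, 3, 5, 7, 11, 23, 29, 47, ∞}.
(a,b)_5: α=0, u≡1; β=4, v≡1 (mod 5); (1|5)=+1, (1|5)=+1; sign (−1)^0·+1^4·+1^0 = +1.
(a,b)_11: α=1, u≡5; β=1, v≡7 (mod 11); (5|11)=+1, (7|11)=-1; sign (−1)^1·+1^1·-1^1 = +1.
(a,b)_7: α=-4, u≡1; β=-4, v≡5 (mod 7); (1|7)=+1, (5|7)=-1; sign (−1)^0·+1^-4·-1^-4 = +1.
(a,b)_47: α=2, u≡29; β=2, v≡33 (mod 47); (29|47)=-1, (33|47)=-1; sign (−1)^0·-1^2·-1^2 = +1.
(a,b)_2: α=-6, β=-4; u≡3, v≡3 (mod 8); ε(u)ε(v)=1·1, αω(v)=-6·1, βω(u)=-4·1; sum ≡ 1  ⇒  -1.
(a,b)_29: α=0, u≡14; β=1, v≡5 (mod 29); (14|29)=-1, (5|29)=+1; sign (−1)^0·-1^1·+1^0 = -1.
(a,b)_3: α=4, u≡2; β=-5, v≡2 (mod 3); (2|3)=-1, (2|3)=-1; sign (−1)^0·-1^-5·-1^4 = -1.
(a,b)_∞: sgn(11)=+, sgn(22011)=+, so +1.
(a,b)_23: α=0, u≡17; β=1, v≡14 (mod 23); (17|23)=-1, (14|23)=-1; sign (−1)^0·-1^1·-1^0 = -1.
|Ram(11, 22011)| = 4, even; anisotropic at {2, 3, 23, 29}.

[2, 3, 23, 29]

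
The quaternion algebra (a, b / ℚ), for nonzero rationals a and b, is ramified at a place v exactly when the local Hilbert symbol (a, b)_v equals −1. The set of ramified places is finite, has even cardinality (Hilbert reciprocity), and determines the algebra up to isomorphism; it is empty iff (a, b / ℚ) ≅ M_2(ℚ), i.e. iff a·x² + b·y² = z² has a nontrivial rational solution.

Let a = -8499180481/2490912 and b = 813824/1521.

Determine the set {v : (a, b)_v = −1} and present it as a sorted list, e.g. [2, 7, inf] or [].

Mod squares: a ≡ -2, b ≡ 11. Check v ∈ {∞, 2, 3, 11, 13, 17, 29, 31}.
v=3: a=3^-4·(≡1), b=3^-2·(≡2) mod 3; (1|3)=+1, (2|3)=-1; (−1)^{-4·-2·1}·(+1)^-2·(-1)^-4 = +1.
v=2: v_2(a)=-5, v_2(b)=8; units ≡ 7, 3 (mod 8); ε·ε+αω+βω = 1·1+-5·1+8·0 ≡ 0  ⇒  (a,b)_2 = +1.
v=29: a=29^2·(≡19), b=29^0·(≡2) mod 29; (19|29)=-1, (2|29)=-1; (−1)^{2·0·14}·(-1)^0·(-1)^2 = +1.
v=31: a=31^-2·(≡24), b=31^0·(≡6) mod 31; (24|31)=-1, (6|31)=-1; (−1)^{-2·0·15}·(-1)^0·(-1)^-2 = +1.
v=∞: -2 < 0 and 11 > 0  ⇒  (a,b)_∞ = +1.
v=13: a=13^0·(≡5), b=13^-2·(≡7) mod 13; (5|13)=-1, (7|13)=-1; (−1)^{0·-2·6}·(-1)^-2·(-1)^0 = +1.
v=17: a=17^4·(≡13), b=17^2·(≡12) mod 17; (13|17)=+1, (12|17)=-1; (−1)^{4·2·8}·(+1)^2·(-1)^4 = +1.
v=11: a=11^2·(≡9), b=11^1·(≡3) mod 11; (9|11)=+1, (3|11)=+1; (−1)^{2·1·5}·(+1)^1·(+1)^2 = +1.
Every local symbol is +1, so the conic -2·x² + 11·y² = z² has ℚ_v-points for all v and hence a ℚ-point; (a, b / ℚ) ≅ M_2(ℚ).

[]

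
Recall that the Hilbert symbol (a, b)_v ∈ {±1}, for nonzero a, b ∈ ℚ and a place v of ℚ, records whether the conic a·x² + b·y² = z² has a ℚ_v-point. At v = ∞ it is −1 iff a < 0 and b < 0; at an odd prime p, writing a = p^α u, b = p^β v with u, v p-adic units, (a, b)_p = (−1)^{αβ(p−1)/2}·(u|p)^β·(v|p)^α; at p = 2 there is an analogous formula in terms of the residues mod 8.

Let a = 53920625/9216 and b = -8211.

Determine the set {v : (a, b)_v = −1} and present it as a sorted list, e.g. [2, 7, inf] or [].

Mod squares: a ≡ 713, b ≡ -8211. Check v ∈ {∞, 2, 3, 5, 7, 11, 17, 23, 31}.
v=3: a=3^-2·(≡2), b=3^1·(≡2) mod 3; (2|3)=-1, (2|3)=-1; (−1)^{-2·1·1}·(-1)^1·(-1)^-2 = -1.
v=∞: 713 > 0 and -8211 < 0  ⇒  (a,b)_∞ = +1.
v=5: a=5^4·(≡3), b=5^0·(≡4) mod 5; (3|5)=-1, (4|5)=+1; (−1)^{4·0·2}·(-1)^0·(+1)^4 = +1.
v=31: a=31^1·(≡3), b=31^0·(≡4) mod 31; (3|31)=-1, (4|31)=+1; (−1)^{1·0·15}·(-1)^0·(+1)^1 = +1.
v=2: v_2(a)=-10, v_2(b)=0; units ≡ 1, 5 (mod 8); ε·ε+αω+βω = 0·0+-10·1+0·0 ≡ 0  ⇒  (a,b)_2 = +1.
v=7: a=7^0·(≡6), b=7^1·(≡3) mod 7; (6|7)=-1, (3|7)=-1; (−1)^{0·1·3}·(-1)^1·(-1)^0 = -1.
v=17: a=17^0·(≡4), b=17^1·(≡10) mod 17; (4|17)=+1, (10|17)=-1; (−1)^{0·1·8}·(+1)^1·(-1)^0 = +1.
v=11: a=11^2·(≡9), b=11^0·(≡6) mod 11; (9|11)=+1, (6|11)=-1; (−1)^{2·0·5}·(+1)^0·(-1)^2 = +1.
v=23: a=23^1·(≡12), b=23^1·(≡11) mod 23; (12|23)=+1, (11|23)=-1; (−1)^{1·1·11}·(+1)^1·(-1)^1 = +1.
|Ram(713, -8211)| = 2, even; anisotropic at {3, 7}.

[3, 7]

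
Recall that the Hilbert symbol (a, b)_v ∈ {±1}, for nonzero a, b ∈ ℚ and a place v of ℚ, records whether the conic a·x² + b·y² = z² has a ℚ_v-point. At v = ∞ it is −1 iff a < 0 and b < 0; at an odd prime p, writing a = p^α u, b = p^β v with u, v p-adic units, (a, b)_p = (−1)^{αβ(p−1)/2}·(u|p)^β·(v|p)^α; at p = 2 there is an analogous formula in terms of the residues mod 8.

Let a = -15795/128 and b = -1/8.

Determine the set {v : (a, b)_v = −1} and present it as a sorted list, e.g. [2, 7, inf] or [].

[2, 5, 13, inf]

Mod squares: a ≡ -390, b ≡ -2. Check v ∈ {∞, 2, 3, 5, 13}.
v=13: a=13^1·(≡3), b=13^0·(≡8) mod 13; (3|13)=+1, (8|13)=-1; (−1)^{1·0·6}·(+1)^0·(-1)^1 = -1.
v=5: a=5^1·(≡2), b=5^0·(≡3) mod 5; (2|5)=-1, (3|5)=-1; (−1)^{1·0·2}·(-1)^0·(-1)^1 = -1.
v=3: a=3^5·(≡2), b=3^0·(≡1) mod 3; (2|3)=-1, (1|3)=+1; (−1)^{5·0·1}·(-1)^0·(+1)^5 = +1.
v=∞: -390 < 0 and -2 < 0  ⇒  (a,b)_∞ = -1.
v=2: v_2(a)=-7, v_2(b)=-3; units ≡ 5, 7 (mod 8); ε·ε+αω+βω = 0·1+-7·0+-3·1 ≡ 1  ⇒  (a,b)_2 = -1.
|Ram(-390, -2)| = 4, even; anisotropic at {2, 5, 13, ∞}.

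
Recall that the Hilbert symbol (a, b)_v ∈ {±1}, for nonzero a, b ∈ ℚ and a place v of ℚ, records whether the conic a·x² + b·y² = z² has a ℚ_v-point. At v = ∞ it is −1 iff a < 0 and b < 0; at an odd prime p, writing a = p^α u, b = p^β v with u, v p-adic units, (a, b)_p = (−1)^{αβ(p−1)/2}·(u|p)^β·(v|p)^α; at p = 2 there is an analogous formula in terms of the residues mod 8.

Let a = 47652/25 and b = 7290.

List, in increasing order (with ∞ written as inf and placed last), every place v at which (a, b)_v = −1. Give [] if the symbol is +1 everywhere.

(a, b) ≡ (33, 10) mod (ℚ^×)²; places V = {2, 3, 5, 11, 19, ∞}.
(a,b)_3: α=1, u≡2; β=6, v≡1 (mod 3); (2|3)=-1, (1|3)=+1; sign (−1)^0·-1^6·+1^1 = +1.
(a,b)_∞: sgn(33)=+, sgn(10)=+, so +1.
(a,b)_5: α=-2, u≡2; β=1, v≡3 (mod 5); (2|5)=-1, (3|5)=-1; sign (−1)^0·-1^1·-1^-2 = -1.
(a,b)_19: α=2, u≡3; β=0, v≡13 (mod 19); (3|19)=-1, (13|19)=-1; sign (−1)^0·-1^0·-1^2 = +1.
(a,b)_2: α=2, β=1; u≡1, v≡5 (mod 8); ε(u)ε(v)=0·0, αω(v)=2·1, βω(u)=1·0; sum ≡ 0  ⇒  +1.
(a,b)_11: α=1, u≡3; β=0, v≡8 (mod 11); (3|11)=+1, (8|11)=-1; sign (−1)^0·+1^0·-1^1 = -1.
(33, 10 / ℚ) ramifies at {5, 11}: a division algebra.

[5, 11]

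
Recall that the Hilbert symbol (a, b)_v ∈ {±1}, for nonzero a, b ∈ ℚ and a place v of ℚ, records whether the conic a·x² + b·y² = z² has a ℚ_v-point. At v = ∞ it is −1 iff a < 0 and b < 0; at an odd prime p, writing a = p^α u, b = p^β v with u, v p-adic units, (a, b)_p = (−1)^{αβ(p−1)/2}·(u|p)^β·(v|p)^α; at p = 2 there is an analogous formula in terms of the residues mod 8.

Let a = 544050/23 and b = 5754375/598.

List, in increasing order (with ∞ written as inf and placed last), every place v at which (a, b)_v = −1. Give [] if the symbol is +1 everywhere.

(a, b) ≡ (55614, 611754) mod (ℚ^×)²; places V = {2, 3, 5, 11, 13, 23, 31, ∞}.
(a,b)_5: α=2, u≡4; β=4, v≡4 (mod 5); (4|5)=+1, (4|5)=+1; sign (−1)^0·+1^4·+1^2 = +1.
(a,b)_11: α=0, u≡1; β=1, v≡5 (mod 11); (1|11)=+1, (5|11)=+1; sign (−1)^0·+1^1·+1^0 = +1.
(a,b)_13: α=1, u≡12; β=-1, v≡6 (mod 13); (12|13)=+1, (6|13)=-1; sign (−1)^0·+1^-1·-1^1 = -1.
(a,b)_23: α=-1, u≡8; β=-1, v≡17 (mod 23); (8|23)=+1, (17|23)=-1; sign (−1)^1·+1^-1·-1^-1 = +1.
(a,b)_31: α=1, u≡15; β=1, v≡10 (mod 31); (15|31)=-1, (10|31)=+1; sign (−1)^1·-1^1·+1^1 = +1.
(a,b)_∞: sgn(55614)=+, sgn(611754)=+, so +1.
(a,b)_2: α=1, β=-1; u≡7, v≡5 (mod 8); ε(u)ε(v)=1·0, αω(v)=1·1, βω(u)=-1·0; sum ≡ 1  ⇒  -1.
(a,b)_3: α=3, u≡1; β=3, v≡2 (mod 3); (1|3)=+1, (2|3)=-1; sign (−1)^1·+1^3·-1^3 = +1.
|Ram(55614, 611754)| = 2, even; anisotropic at {2, 13}.

[2, 13]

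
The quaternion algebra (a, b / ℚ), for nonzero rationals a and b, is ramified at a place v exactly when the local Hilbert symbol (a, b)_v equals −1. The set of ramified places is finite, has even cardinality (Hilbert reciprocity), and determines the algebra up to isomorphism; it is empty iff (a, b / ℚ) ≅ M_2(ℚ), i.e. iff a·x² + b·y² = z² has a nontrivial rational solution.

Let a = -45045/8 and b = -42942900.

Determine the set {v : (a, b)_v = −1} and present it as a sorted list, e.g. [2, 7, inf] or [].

[13, inf]

Mod squares: a ≡ -10010, b ≡ -21. Check v ∈ {∞, 2, 3, 5, 7, 11, 13}.
v=11: a=11^1·(≡1), b=11^2·(≡4) mod 11; (1|11)=+1, (4|11)=+1; (−1)^{1·2·5}·(+1)^2·(+1)^1 = +1.
v=5: a=5^1·(≡2), b=5^2·(≡4) mod 5; (2|5)=-1, (4|5)=+1; (−1)^{1·2·2}·(-1)^2·(+1)^1 = +1.
v=13: a=13^1·(≡4), b=13^2·(≡11) mod 13; (4|13)=+1, (11|13)=-1; (−1)^{1·2·6}·(+1)^2·(-1)^1 = -1.
v=3: a=3^2·(≡1), b=3^1·(≡2) mod 3; (1|3)=+1, (2|3)=-1; (−1)^{2·1·1}·(+1)^1·(-1)^2 = +1.
v=2: v_2(a)=-3, v_2(b)=2; units ≡ 3, 3 (mod 8); ε·ε+αω+βω = 1·1+-3·1+2·1 ≡ 0  ⇒  (a,b)_2 = +1.
v=7: a=7^1·(≡5), b=7^1·(≡2) mod 7; (5|7)=-1, (2|7)=+1; (−1)^{1·1·3}·(-1)^1·(+1)^1 = +1.
v=∞: -10010 < 0 and -21 < 0  ⇒  (a,b)_∞ = -1.
Ram(-10010, -21) = {13, ∞}; no ℚ_13-point on the conic.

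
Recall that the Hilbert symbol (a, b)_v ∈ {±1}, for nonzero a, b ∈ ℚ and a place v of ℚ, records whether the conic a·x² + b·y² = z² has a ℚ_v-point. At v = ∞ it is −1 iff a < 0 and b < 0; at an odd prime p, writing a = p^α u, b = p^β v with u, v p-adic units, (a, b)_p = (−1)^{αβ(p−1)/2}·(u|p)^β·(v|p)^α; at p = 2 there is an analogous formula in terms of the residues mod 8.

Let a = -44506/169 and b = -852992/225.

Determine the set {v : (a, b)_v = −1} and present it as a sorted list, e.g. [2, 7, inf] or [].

[2, inf]

(a, b) ≡ (-154, -17) mod (ℚ^×)²; places V = {2, 3, 5, 7, 11, 13, 17, ∞}.
(a,b)_∞: sgn(-154)=−, sgn(-17)=−, so -1.
(a,b)_11: α=1, u≡6; β=0, v≡5 (mod 11); (6|11)=-1, (5|11)=+1; sign (−1)^0·-1^0·+1^1 = +1.
(a,b)_13: α=-2, u≡6; β=0, v≡4 (mod 13); (6|13)=-1, (4|13)=+1; sign (−1)^0·-1^0·+1^-2 = +1.
(a,b)_7: α=1, u≡5; β=2, v≡1 (mod 7); (5|7)=-1, (1|7)=+1; sign (−1)^0·-1^2·+1^1 = +1.
(a,b)_3: α=0, u≡2; β=-2, v≡1 (mod 3); (2|3)=-1, (1|3)=+1; sign (−1)^0·-1^-2·+1^0 = +1.
(a,b)_2: α=1, β=10; u≡3, v≡7 (mod 8); ε(u)ε(v)=1·1, αω(v)=1·0, βω(u)=10·1; sum ≡ 1  ⇒  -1.
(a,b)_5: α=0, u≡1; β=-2, v≡2 (mod 5); (1|5)=+1, (2|5)=-1; sign (−1)^0·+1^-2·-1^0 = +1.
(a,b)_17: α=2, u≡1; β=1, v≡2 (mod 17); (1|17)=+1, (2|17)=+1; sign (−1)^0·+1^1·+1^2 = +1.
(-154, -17 / ℚ) ramifies at {2, ∞}: a division algebra.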